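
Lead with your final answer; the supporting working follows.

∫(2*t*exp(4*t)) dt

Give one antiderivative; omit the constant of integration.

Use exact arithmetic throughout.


The answer is t*exp(4*t)/2 - exp(4*t)/8.
Step 1. Integrate ∫(2*t*exp(4*t)) dt by parts with u = t, dv = (2*exp(4*t)) dt, so v = exp(4*t)/2: now t*exp(4*t)/2 + ∫(-exp(4*t)/2) dt.
Step 2. Evaluate the standard form: now t*exp(4*t)/2 - exp(4*t)/8.
Answer: t*exp(4*t)/2 - exp(4*t)/8.


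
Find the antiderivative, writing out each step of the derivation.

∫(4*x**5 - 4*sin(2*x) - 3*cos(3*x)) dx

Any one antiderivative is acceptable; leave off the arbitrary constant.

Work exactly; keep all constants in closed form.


Step 1. Rewrite: now ∫(4*x**5) dx + ∫(-4*sin(2*x)) dx + ∫(-3*cos(3*x)) dx.
Step 2. Evaluate the standard form: now 2*cos(2*x) + ∫(4*x**5) dx + ∫(-3*cos(3*x)) dx.
Step 3. Evaluate the standard form: now -sin(3*x) + 2*cos(2*x) + ∫(4*x**5) dx.
Step 4. Evaluate the standard form: now 2*x**6/3 - sin(3*x) + 2*cos(2*x).
Answer: 2*x**6/3 - sin(3*x) + 2*cos(2*x).


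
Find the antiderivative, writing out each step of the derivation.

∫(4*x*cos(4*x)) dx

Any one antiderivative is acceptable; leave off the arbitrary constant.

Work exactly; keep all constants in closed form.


Step 1. Integrate ∫(4*x*cos(4*x)) dx by parts with u = x, dv = (4*cos(4*x)) dx, so v = sin(4*x): now x*sin(4*x) + ∫(-sin(4*x)) dx.
Step 2. Evaluate the standard form: now x*sin(4*x) + cos(4*x)/4.
Answer: x*sin(4*x) + cos(4*x)/4.


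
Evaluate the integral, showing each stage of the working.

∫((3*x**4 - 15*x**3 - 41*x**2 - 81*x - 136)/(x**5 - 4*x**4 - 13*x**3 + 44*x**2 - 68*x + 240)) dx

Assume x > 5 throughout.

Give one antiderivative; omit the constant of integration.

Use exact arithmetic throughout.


Step 1. Decompose ∫((3*x**4 - 15*x**3 - 41*x**2 - 81*x - 136)/(x**5 - 4*x**4 - 13*x**3 + 44*x**2 - 68*x + 240)) dx by partial fractions, (3*x**4 - 15*x**3 - 41*x**2 - 81*x - 136)/(x**5 - 4*x**4 - 13*x**3 + 44*x**2 - 68*x + 240) = 1/(x**2 + 4) + 1/(x + 4) + 5/(x - 3) - 3/(x - 5): now ∫(-3/(x - 5)) dx + ∫(5/(x - 3)) dx + ∫(1/(x + 4)) dx + ∫(1/(x**2 + 4)) dx.
Step 2. Evaluate the standard form [assuming x > 3]: now 5*log(x - 3) + ∫(-3/(x - 5)) dx + ∫(1/(x + 4)) dx + ∫(1/(x**2 + 4)) dx.
Step 3. Evaluate the standard form [assuming x > -4]: now 5*log(x - 3) + log(x + 4) + ∫(-3/(x - 5)) dx + ∫(1/(x**2 + 4)) dx.
Step 4. Evaluate the standard form [assuming x > 5]: now -3*log(x - 5) + 5*log(x - 3) + log(x + 4) + ∫(1/(x**2 + 4)) dx.
Step 5. Evaluate the standard form: now -3*log(x - 5) + 5*log(x - 3) + log(x + 4) + atan(x/2)/2.
Answer: -3*log(x - 5) + 5*log(x - 3) + log(x + 4) + atan(x/2)/2.


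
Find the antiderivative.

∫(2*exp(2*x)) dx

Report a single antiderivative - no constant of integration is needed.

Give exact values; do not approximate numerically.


Answer: exp(2*x).


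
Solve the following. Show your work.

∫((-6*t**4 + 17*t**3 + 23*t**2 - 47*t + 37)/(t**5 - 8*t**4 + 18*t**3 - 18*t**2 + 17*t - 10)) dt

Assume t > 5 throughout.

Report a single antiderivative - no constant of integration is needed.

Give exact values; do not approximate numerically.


Step 1. Decompose ∫((-6*t**4 + 17*t**3 + 23*t**2 - 47*t + 37)/(t**5 - 8*t**4 + 18*t**3 - 18*t**2 + 17*t - 10)) dt by partial fractions, (-6*t**4 + 17*t**3 + 23*t**2 - 47*t + 37)/(t**5 - 8*t**4 + 18*t**3 - 18*t**2 + 17*t - 10) = -4/(t**2 + 1) + 3/(t - 1) - 5/(t - 2) - 4/(t - 5): now ∫(-4/(t - 5)) dt + ∫(-5/(t - 2)) dt + ∫(3/(t - 1)) dt + ∫(-4/(t**2 + 1)) dt.
Step 2. Evaluate the standard form [assuming t > 5]: now -4*log(t - 5) + ∫(-5/(t - 2)) dt + ∫(3/(t - 1)) dt + ∫(-4/(t**2 + 1)) dt.
Step 3. Evaluate the standard form [assuming t > 1]: now -4*log(t - 5) + 3*log(t - 1) + ∫(-5/(t - 2)) dt + ∫(-4/(t**2 + 1)) dt.
Step 4. Evaluate the standard form [assuming t > 2]: now -4*log(t - 5) - 5*log(t - 2) + 3*log(t - 1) + ∫(-4/(t**2 + 1)) dt.
Step 5. Evaluate the standard form: now -4*log(t - 5) - 5*log(t - 2) + 3*log(t - 1) - 4*atan(t).
Answer: -4*log(t - 5) - 5*log(t - 2) + 3*log(t - 1) - 4*atan(t).


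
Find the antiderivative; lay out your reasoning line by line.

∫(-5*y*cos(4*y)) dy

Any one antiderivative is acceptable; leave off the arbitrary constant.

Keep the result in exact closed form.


Step 1. Integrate ∫(-5*y*cos(4*y)) dy by parts with u = y, dv = (-5*cos(4*y)) dy, so v = -5*sin(4*y)/4: now -5*y*sin(4*y)/4 + ∫(5*sin(4*y)/4) dy.
Step 2. Evaluate the standard form: now -5*y*sin(4*y)/4 - 5*cos(4*y)/16.
Answer: -5*y*sin(4*y)/4 - 5*cos(4*y)/16.


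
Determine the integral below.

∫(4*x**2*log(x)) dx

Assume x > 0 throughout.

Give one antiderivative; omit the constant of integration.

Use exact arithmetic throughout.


Answer: 4*x**3*log(x)/3 - 4*x**3/9.


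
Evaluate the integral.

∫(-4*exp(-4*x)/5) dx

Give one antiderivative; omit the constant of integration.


Answer: exp(-4*x)/5.


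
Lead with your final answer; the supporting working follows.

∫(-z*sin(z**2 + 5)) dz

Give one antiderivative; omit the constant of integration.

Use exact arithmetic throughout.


The answer is cos(z**2 + 5)/2.
Step 1. Substitute u = z**2 + 5, turning ∫(-z*sin(z**2 + 5)) dz into ∫(-sin(u)/2) du: now ∫(-sin(u)/2) du.
Step 2. Evaluate the standard form: now cos(u)/2.
Step 3. Substitute back u = z**2 + 5: now cos(z**2 + 5)/2.
Answer: cos(z**2 + 5)/2.


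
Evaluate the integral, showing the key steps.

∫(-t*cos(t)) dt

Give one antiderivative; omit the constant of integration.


Step 1. Integrate ∫(-t*cos(t)) dt by parts with u = t, dv = (-cos(t)) dt, so v = -sin(t): now -t*sin(t) + ∫(sin(t)) dt.
Step 2. Evaluate the standard form: now -t*sin(t) - cos(t).
Answer: -t*sin(t) - cos(t).


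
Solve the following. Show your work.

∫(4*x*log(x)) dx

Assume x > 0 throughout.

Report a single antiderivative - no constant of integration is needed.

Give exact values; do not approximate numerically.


Step 1. Integrate ∫(4*x*log(x)) dx by parts with u = log(x), dv = (4*x) dx, so v = 2*x**2 [assuming x > 0]: now 2*x**2*log(x) + ∫(-2*x) dx.
Step 2. Evaluate the standard form: now 2*x**2*log(x) - x**2.
Answer: 2*x**2*log(x) - x**2.


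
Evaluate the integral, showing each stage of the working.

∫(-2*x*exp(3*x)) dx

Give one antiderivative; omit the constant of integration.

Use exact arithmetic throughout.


Step 1. Integrate ∫(-2*x*exp(3*x)) dx by parts with u = x, dv = (-2*exp(3*x)) dx, so v = -2*exp(3*x)/3: now -2*x*exp(3*x)/3 + ∫(2*exp(3*x)/3) dx.
Step 2. Evaluate the standard form: now -2*x*exp(3*x)/3 + 2*exp(3*x)/9.
Answer: -2*x*exp(3*x)/3 + 2*exp(3*x)/9.


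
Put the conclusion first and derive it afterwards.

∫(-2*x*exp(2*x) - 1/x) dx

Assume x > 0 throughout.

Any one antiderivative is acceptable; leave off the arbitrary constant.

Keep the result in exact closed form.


The answer is -x*exp(2*x) + exp(2*x)/2 - log(x).
Step 1. Rewrite: now ∫(-1/x) dx + ∫(-2*x*exp(2*x)) dx.
Step 2. Evaluate the standard form [assuming x > 0]: now -log(x) + ∫(-2*x*exp(2*x)) dx.
Step 3. Integrate ∫(-2*x*exp(2*x)) dx by parts with u = x, dv = (-2*exp(2*x)) dx, so v = -exp(2*x): now -x*exp(2*x) - log(x) + ∫(exp(2*x)) dx.
Step 4. Evaluate the standard form: now -x*exp(2*x) + exp(2*x)/2 - log(x).
Answer: -x*exp(2*x) + exp(2*x)/2 - log(x).


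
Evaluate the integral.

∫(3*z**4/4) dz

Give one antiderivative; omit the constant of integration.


Answer: 3*z**5/20.


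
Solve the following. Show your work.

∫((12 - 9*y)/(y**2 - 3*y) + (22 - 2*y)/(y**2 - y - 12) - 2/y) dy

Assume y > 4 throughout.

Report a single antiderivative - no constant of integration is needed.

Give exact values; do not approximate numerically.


Step 1. Rewrite: now ∫(-2/y) dy + ∫((12 - 9*y)/(y**2 - 3*y)) dy + ∫((22 - 2*y)/(y**2 - y - 12)) dy.
Step 2. Evaluate the standard form [assuming y > 0]: now -2*log(y) + ∫((12 - 9*y)/(y**2 - 3*y)) dy + ∫((22 - 2*y)/(y**2 - y - 12)) dy.
Step 3. Decompose ∫((12 - 9*y)/(y**2 - 3*y)) dy by partial fractions, (12 - 9*y)/(y**2 - 3*y) = -5/(y - 3) - 4/y: now -2*log(y) + ∫(-4/y) dy + ∫((22 - 2*y)/(y**2 - y - 12)) dy + ∫(-5/(y - 3)) dy.
Step 4. Evaluate the standard form [assuming y > 0]: now -6*log(y) + ∫((22 - 2*y)/(y**2 - y - 12)) dy + ∫(-5/(y - 3)) dy.
Step 5. Evaluate the standard form [assuming y > 3]: now -6*log(y) - 5*log(y - 3) + ∫((22 - 2*y)/(y**2 - y - 12)) dy.
Step 6. Decompose ∫((22 - 2*y)/(y**2 - y - 12)) dy by partial fractions, (22 - 2*y)/(y**2 - y - 12) = -4/(y + 3) + 2/(y - 4): now -6*log(y) - 5*log(y - 3) + ∫(2/(y - 4)) dy + ∫(-4/(y + 3)) dy.
Step 7. Evaluate the standard form [assuming y > -3]: now -6*log(y) - 5*log(y - 3) - 4*log(y + 3) + ∫(2/(y - 4)) dy.
Step 8. Evaluate the standard form [assuming y > 4]: now -6*log(y) + 2*log(y - 4) - 5*log(y - 3) - 4*log(y + 3).
Answer: -6*log(y) + 2*log(y - 4) - 5*log(y - 3) - 4*log(y + 3).


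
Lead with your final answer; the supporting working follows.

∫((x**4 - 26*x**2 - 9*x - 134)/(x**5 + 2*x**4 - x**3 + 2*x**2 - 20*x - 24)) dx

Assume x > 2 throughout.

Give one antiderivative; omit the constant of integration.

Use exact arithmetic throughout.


The answer is -2*log(x - 2) + 5*log(x + 1) - 2*log(x + 3) + atan(x/2)/2.
Step 1. Decompose ∫((x**4 - 26*x**2 - 9*x - 134)/(x**5 + 2*x**4 - x**3 + 2*x**2 - 20*x - 24)) dx by partial fractions, (x**4 - 26*x**2 - 9*x - 134)/(x**5 + 2*x**4 - x**3 + 2*x**2 - 20*x - 24) = 1/(x**2 + 4) - 2/(x + 3) + 5/(x + 1) - 2/(x - 2): now ∫(-2/(x - 2)) dx + ∫(5/(x + 1)) dx + ∫(-2/(x + 3)) dx + ∫(1/(x**2 + 4)) dx.
Step 2. Evaluate the standard form [assuming x > 2]: now -2*log(x - 2) + ∫(5/(x + 1)) dx + ∫(-2/(x + 3)) dx + ∫(1/(x**2 + 4)) dx.
Step 3. Evaluate the standard form [assuming x > -3]: now -2*log(x - 2) - 2*log(x + 3) + ∫(5/(x + 1)) dx + ∫(1/(x**2 + 4)) dx.
Step 4. Evaluate the standard form [assuming x > -1]: now -2*log(x - 2) + 5*log(x + 1) - 2*log(x + 3) + ∫(1/(x**2 + 4)) dx.
Step 5. Evaluate the standard form: now -2*log(x - 2) + 5*log(x + 1) - 2*log(x + 3) + atan(x/2)/2.
Answer: -2*log(x - 2) + 5*log(x + 1) - 2*log(x + 3) + atan(x/2)/2.


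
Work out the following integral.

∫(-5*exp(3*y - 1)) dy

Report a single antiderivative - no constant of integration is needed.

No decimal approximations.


Answer: -5*exp(3*y - 1)/3.


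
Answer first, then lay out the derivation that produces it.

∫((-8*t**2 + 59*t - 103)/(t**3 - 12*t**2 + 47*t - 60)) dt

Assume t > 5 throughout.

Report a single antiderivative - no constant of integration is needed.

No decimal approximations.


The answer is -4*log(t - 5) - 5*log(t - 4) + log(t - 3).
Step 1. Decompose ∫((-8*t**2 + 59*t - 103)/(t**3 - 12*t**2 + 47*t - 60)) dt by partial fractions, (-8*t**2 + 59*t - 103)/(t**3 - 12*t**2 + 47*t - 60) = 1/(t - 3) - 5/(t - 4) - 4/(t - 5): now ∫(-4/(t - 5)) dt + ∫(-5/(t - 4)) dt + ∫(1/(t - 3)) dt.
Step 2. Evaluate the standard form [assuming t > 3]: now log(t - 3) + ∫(-4/(t - 5)) dt + ∫(-5/(t - 4)) dt.
Step 3. Evaluate the standard form [assuming t > 4]: now -5*log(t - 4) + log(t - 3) + ∫(-4/(t - 5)) dt.
Step 4. Evaluate the standard form [assuming t > 5]: now -4*log(t - 5) - 5*log(t - 4) + log(t - 3).
Answer: -4*log(t - 5) - 5*log(t - 4) + log(t - 3).


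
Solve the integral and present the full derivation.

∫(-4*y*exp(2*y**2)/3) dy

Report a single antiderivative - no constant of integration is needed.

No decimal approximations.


Step 1. Substitute u = y**2, turning ∫(-4*y*exp(2*y**2)/3) dy into ∫(-2*exp(2*u)/3) du: now ∫(-2*exp(2*u)/3) du.
Step 2. Evaluate the standard form: now -exp(2*u)/3.
Step 3. Substitute back u = y**2: now -exp(2*y**2)/3.
Answer: -exp(2*y**2)/3.


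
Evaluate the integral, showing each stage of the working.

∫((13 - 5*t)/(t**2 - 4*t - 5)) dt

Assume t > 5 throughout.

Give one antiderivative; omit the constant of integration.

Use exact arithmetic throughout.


Step 1. Decompose ∫((13 - 5*t)/(t**2 - 4*t - 5)) dt by partial fractions, (13 - 5*t)/(t**2 - 4*t - 5) = -3/(t + 1) - 2/(t - 5): now ∫(-2/(t - 5)) dt + ∫(-3/(t + 1)) dt.
Step 2. Evaluate the standard form [assuming t > 5]: now -2*log(t - 5) + ∫(-3/(t + 1)) dt.
Step 3. Evaluate the standard form [assuming t > -1]: now -2*log(t - 5) - 3*log(t + 1).
Answer: -2*log(t - 5) - 3*log(t + 1).


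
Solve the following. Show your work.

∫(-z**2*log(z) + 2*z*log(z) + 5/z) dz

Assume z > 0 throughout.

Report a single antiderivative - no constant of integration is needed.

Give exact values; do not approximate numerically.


Step 1. Rewrite: now ∫(5/z) dz + ∫(2*z*log(z)) dz + ∫(-z**2*log(z)) dz.
Step 2. Evaluate the standard form [assuming z > 0]: now 5*log(z) + ∫(2*z*log(z)) dz + ∫(-z**2*log(z)) dz.
Step 3. Integrate ∫(-z**2*log(z)) dz by parts with u = log(z), dv = (-z**2) dz, so v = -z**3/3 [assuming z > 0]: now -z**3*log(z)/3 + 5*log(z) + ∫(z**2/3) dz + ∫(2*z*log(z)) dz.
Step 4. Evaluate the standard form: now -z**3*log(z)/3 + z**3/9 + 5*log(z) + ∫(2*z*log(z)) dz.
Step 5. Integrate ∫(2*z*log(z)) dz by parts with u = log(z), dv = (2*z) dz, so v = z**2 [assuming z > 0]: now -z**3*log(z)/3 + z**3/9 + z**2*log(z) + 5*log(z) + ∫(-z) dz.
Step 6. Evaluate the standard form: now -z**3*log(z)/3 + z**3/9 + z**2*log(z) - z**2/2 + 5*log(z).
Answer: -z**3*log(z)/3 + z**3/9 + z**2*log(z) - z**2/2 + 5*log(z).


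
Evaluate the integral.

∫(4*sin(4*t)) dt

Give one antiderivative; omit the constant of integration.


Answer: -cos(4*t).


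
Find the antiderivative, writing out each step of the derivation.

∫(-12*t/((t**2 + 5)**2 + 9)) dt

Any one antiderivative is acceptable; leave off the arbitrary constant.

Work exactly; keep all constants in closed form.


Step 1. Substitute u = t**2 + 5, turning ∫(-12*t/((t**2 + 5)**2 + 9)) dt into ∫(-6/(u**2 + 9)) du: now ∫(-6/(u**2 + 9)) du.
Step 2. Evaluate the standard form: now -2*atan(u/3).
Step 3. Substitute back u = t**2 + 5: now -2*atan(t**2/3 + 5/3).
Answer: -2*atan(t**2/3 + 5/3).


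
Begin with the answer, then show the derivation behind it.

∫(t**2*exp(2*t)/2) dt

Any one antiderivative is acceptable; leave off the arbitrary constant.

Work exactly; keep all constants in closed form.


The answer is t**2*exp(2*t)/4 - t*exp(2*t)/4 + exp(2*t)/8.
Step 1. Integrate ∫(t**2*exp(2*t)/2) dt by parts with u = t**2, dv = (exp(2*t)/2) dt, so v = exp(2*t)/4: now t**2*exp(2*t)/4 + ∫(-t*exp(2*t)/2) dt.
Step 2. Integrate ∫(-t*exp(2*t)/2) dt by parts with u = t, dv = (-exp(2*t)/2) dt, so v = -exp(2*t)/4: now t**2*exp(2*t)/4 - t*exp(2*t)/4 + ∫(exp(2*t)/4) dt.
Step 3. Evaluate the standard form: now t**2*exp(2*t)/4 - t*exp(2*t)/4 + exp(2*t)/8.
Answer: t**2*exp(2*t)/4 - t*exp(2*t)/4 + exp(2*t)/8.


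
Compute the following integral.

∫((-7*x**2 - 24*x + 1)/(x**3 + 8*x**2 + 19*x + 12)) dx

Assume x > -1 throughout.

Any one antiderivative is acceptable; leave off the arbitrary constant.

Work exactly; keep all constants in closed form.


Answer: 3*log(x + 1) - 5*log(x + 3) - 5*log(x + 4).


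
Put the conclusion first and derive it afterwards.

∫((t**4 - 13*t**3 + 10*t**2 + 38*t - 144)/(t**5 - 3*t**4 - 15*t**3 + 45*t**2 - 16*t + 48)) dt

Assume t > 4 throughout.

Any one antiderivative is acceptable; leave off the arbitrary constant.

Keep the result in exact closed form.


The answer is -3*log(t - 4) + 3*log(t - 3) + log(t + 4) - 3*atan(t).
Step 1. Decompose ∫((t**4 - 13*t**3 + 10*t**2 + 38*t - 144)/(t**5 - 3*t**4 - 15*t**3 + 45*t**2 - 16*t + 48)) dt by partial fractions, (t**4 - 13*t**3 + 10*t**2 + 38*t - 144)/(t**5 - 3*t**4 - 15*t**3 + 45*t**2 - 16*t + 48) = -3/(t**2 + 1) + 1/(t + 4) + 3/(t - 3) - 3/(t - 4): now ∫(-3/(t - 4)) dt + ∫(3/(t - 3)) dt + ∫(1/(t + 4)) dt + ∫(-3/(t**2 + 1)) dt.
Step 2. Evaluate the standard form [assuming t > 3]: now 3*log(t - 3) + ∫(-3/(t - 4)) dt + ∫(1/(t + 4)) dt + ∫(-3/(t**2 + 1)) dt.
Step 3. Evaluate the standard form [assuming t > -4]: now 3*log(t - 3) + log(t + 4) + ∫(-3/(t - 4)) dt + ∫(-3/(t**2 + 1)) dt.
Step 4. Evaluate the standard form [assuming t > 4]: now -3*log(t - 4) + 3*log(t - 3) + log(t + 4) + ∫(-3/(t**2 + 1)) dt.
Step 5. Evaluate the standard form: now -3*log(t - 4) + 3*log(t - 3) + log(t + 4) - 3*atan(t).
Answer: -3*log(t - 4) + 3*log(t - 3) + log(t + 4) - 3*atan(t).


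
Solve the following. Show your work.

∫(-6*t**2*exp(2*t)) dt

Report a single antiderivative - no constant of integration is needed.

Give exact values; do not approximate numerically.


Step 1. Integrate ∫(-6*t**2*exp(2*t)) dt by parts with u = t**2, dv = (-6*exp(2*t)) dt, so v = -3*exp(2*t): now -3*t**2*exp(2*t) + ∫(6*t*exp(2*t)) dt.
Step 2. Integrate ∫(6*t*exp(2*t)) dt by parts with u = t, dv = (6*exp(2*t)) dt, so v = 3*exp(2*t): now -3*t**2*exp(2*t) + 3*t*exp(2*t) + ∫(-3*exp(2*t)) dt.
Step 3. Evaluate the standard form: now -3*t**2*exp(2*t) + 3*t*exp(2*t) - 3*exp(2*t)/2.
Answer: -3*t**2*exp(2*t) + 3*t*exp(2*t) - 3*exp(2*t)/2.


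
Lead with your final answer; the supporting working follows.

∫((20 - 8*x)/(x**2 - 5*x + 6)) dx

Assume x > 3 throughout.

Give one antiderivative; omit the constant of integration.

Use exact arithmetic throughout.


The answer is -4*log(x - 3) - 4*log(x - 2).
Step 1. Decompose ∫((20 - 8*x)/(x**2 - 5*x + 6)) dx by partial fractions, (20 - 8*x)/(x**2 - 5*x + 6) = -4/(x - 2) - 4/(x - 3): now ∫(-4/(x - 3)) dx + ∫(-4/(x - 2)) dx.
Step 2. Evaluate the standard form [assuming x > 3]: now -4*log(x - 3) + ∫(-4/(x - 2)) dx.
Step 3. Evaluate the standard form [assuming x > 2]: now -4*log(x - 3) - 4*log(x - 2).
Answer: -4*log(x - 3) - 4*log(x - 2).


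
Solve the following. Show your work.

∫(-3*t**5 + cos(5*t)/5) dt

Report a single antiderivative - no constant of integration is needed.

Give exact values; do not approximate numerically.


Step 1. Rewrite: now ∫(-3*t**5) dt + ∫(cos(5*t)/5) dt.
Step 2. Evaluate the standard form: now sin(5*t)/25 + ∫(-3*t**5) dt.
Step 3. Evaluate the standard form: now -t**6/2 + sin(5*t)/25.
Answer: -t**6/2 + sin(5*t)/25.


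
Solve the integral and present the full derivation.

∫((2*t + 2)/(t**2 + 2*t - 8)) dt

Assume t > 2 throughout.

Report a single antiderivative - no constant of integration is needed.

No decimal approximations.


Step 1. Decompose ∫((2*t + 2)/(t**2 + 2*t - 8)) dt by partial fractions, (2*t + 2)/(t**2 + 2*t - 8) = 1/(t + 4) + 1/(t - 2): now ∫(1/(t - 2)) dt + ∫(1/(t + 4)) dt.
Step 2. Evaluate the standard form [assuming t > 2]: now log(t - 2) + ∫(1/(t + 4)) dt.
Step 3. Evaluate the standard form [assuming t > -4]: now log(t - 2) + log(t + 4).
Answer: log(t - 2) + log(t + 4).


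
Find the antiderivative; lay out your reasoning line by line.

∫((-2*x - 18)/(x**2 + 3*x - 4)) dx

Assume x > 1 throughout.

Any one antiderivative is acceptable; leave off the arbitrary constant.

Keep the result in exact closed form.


Step 1. Decompose ∫((-2*x - 18)/(x**2 + 3*x - 4)) dx by partial fractions, (-2*x - 18)/(x**2 + 3*x - 4) = 2/(x + 4) - 4/(x - 1): now ∫(-4/(x - 1)) dx + ∫(2/(x + 4)) dx.
Step 2. Evaluate the standard form [assuming x > -4]: now 2*log(x + 4) + ∫(-4/(x - 1)) dx.
Step 3. Evaluate the standard form [assuming x > 1]: now -4*log(x - 1) + 2*log(x + 4).
Answer: -4*log(x - 1) + 2*log(x + 4).


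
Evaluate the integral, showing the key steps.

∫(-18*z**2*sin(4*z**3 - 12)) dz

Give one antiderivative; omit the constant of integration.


Step 1. Substitute u = z**3 - 3, turning ∫(-18*z**2*sin(4*z**3 - 12)) dz into ∫(-6*sin(4*u)) du: now ∫(-6*sin(4*u)) du.
Step 2. Evaluate the standard form: now 3*cos(4*u)/2.
Step 3. Substitute back u = z**3 - 3: now 3*cos(4*z**3 - 12)/2.
Answer: 3*cos(4*z**3 - 12)/2.


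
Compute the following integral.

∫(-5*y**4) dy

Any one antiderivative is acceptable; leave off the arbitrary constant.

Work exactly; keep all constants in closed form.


Answer: -y**5.


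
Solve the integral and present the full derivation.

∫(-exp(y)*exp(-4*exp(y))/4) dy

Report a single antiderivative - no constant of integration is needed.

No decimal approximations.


Step 1. Substitute u = exp(y), turning ∫(-exp(y)*exp(-4*exp(y))/4) dy into ∫(-exp(-4*u)/4) du: now ∫(-exp(-4*u)/4) du.
Step 2. Evaluate the standard form: now exp(-4*u)/16.
Step 3. Substitute back u = exp(y): now exp(-4*exp(y))/16.
Answer: exp(-4*exp(y))/16.


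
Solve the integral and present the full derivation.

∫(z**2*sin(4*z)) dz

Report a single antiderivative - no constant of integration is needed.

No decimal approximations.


Step 1. Integrate ∫(z**2*sin(4*z)) dz by parts with u = z**2, dv = (sin(4*z)) dz, so v = -cos(4*z)/4: now -z**2*cos(4*z)/4 + ∫(z*cos(4*z)/2) dz.
Step 2. Integrate ∫(z*cos(4*z)/2) dz by parts with u = z, dv = (cos(4*z)/2) dz, so v = sin(4*z)/8: now -z**2*cos(4*z)/4 + z*sin(4*z)/8 + ∫(-sin(4*z)/8) dz.
Step 3. Evaluate the standard form: now -z**2*cos(4*z)/4 + z*sin(4*z)/8 + cos(4*z)/32.
Answer: -z**2*cos(4*z)/4 + z*sin(4*z)/8 + cos(4*z)/32.


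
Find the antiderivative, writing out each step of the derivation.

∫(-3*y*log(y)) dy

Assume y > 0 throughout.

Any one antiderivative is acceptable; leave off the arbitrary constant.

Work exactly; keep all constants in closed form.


Step 1. Integrate ∫(-3*y*log(y)) dy by parts with u = log(y), dv = (-3*y) dy, so v = -3*y**2/2 [assuming y > 0]: now -3*y**2*log(y)/2 + ∫(3*y/2) dy.
Step 2. Evaluate the standard form: now -3*y**2*log(y)/2 + 3*y**2/4.
Answer: -3*y**2*log(y)/2 + 3*y**2/4.


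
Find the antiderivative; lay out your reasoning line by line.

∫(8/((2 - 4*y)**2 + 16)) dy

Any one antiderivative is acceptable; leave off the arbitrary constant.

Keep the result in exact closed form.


Step 1. Substitute u = 2 - 4*y, turning ∫(8/((2 - 4*y)**2 + 16)) dy into ∫(-2/(u**2 + 16)) du: now ∫(-2/(u**2 + 16)) du.
Step 2. Evaluate the standard form: now -atan(u/4)/2.
Step 3. Substitute back u = 2 - 4*y: now atan(y - 1/2)/2.
Answer: atan(y - 1/2)/2.


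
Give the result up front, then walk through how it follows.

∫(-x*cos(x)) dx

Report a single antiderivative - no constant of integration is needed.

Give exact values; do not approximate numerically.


The answer is -x*sin(x) - cos(x).
Step 1. Integrate ∫(-x*cos(x)) dx by parts with u = x, dv = (-cos(x)) dx, so v = -sin(x): now -x*sin(x) + ∫(sin(x)) dx.
Step 2. Evaluate the standard form: now -x*sin(x) - cos(x).
Answer: -x*sin(x) - cos(x).


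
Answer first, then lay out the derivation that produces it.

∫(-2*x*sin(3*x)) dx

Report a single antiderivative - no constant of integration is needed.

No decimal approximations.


The answer is 2*x*cos(3*x)/3 - 2*sin(3*x)/9.
Step 1. Integrate ∫(-2*x*sin(3*x)) dx by parts with u = x, dv = (-2*sin(3*x)) dx, so v = 2*cos(3*x)/3: now 2*x*cos(3*x)/3 + ∫(-2*cos(3*x)/3) dx.
Step 2. Evaluate the standard form: now 2*x*cos(3*x)/3 - 2*sin(3*x)/9.
Answer: 2*x*cos(3*x)/3 - 2*sin(3*x)/9.


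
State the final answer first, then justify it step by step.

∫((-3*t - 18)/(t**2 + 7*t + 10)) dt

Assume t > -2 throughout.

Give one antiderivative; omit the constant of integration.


The answer is -4*log(t + 2) + log(t + 5).
Step 1. Decompose ∫((-3*t - 18)/(t**2 + 7*t + 10)) dt by partial fractions, (-3*t - 18)/(t**2 + 7*t + 10) = 1/(t + 5) - 4/(t + 2): now ∫(-4/(t + 2)) dt + ∫(1/(t + 5)) dt.
Step 2. Evaluate the standard form [assuming t > -5]: now log(t + 5) + ∫(-4/(t + 2)) dt.
Step 3. Evaluate the standard form [assuming t > -2]: now -4*log(t + 2) + log(t + 5).
Answer: -4*log(t + 2) + log(t + 5).


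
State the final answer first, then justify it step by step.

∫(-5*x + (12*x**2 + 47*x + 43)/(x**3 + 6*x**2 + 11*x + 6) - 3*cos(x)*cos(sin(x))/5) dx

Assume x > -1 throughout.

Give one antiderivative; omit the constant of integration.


The answer is -5*x**2/2 + 4*log(x + 1) + 3*log(x + 2) + 5*log(x + 3) - 3*sin(sin(x))/5.
Step 1. Rewrite: now ∫(-5*x) dx + ∫((12*x**2 + 47*x + 43)/(x**3 + 6*x**2 + 11*x + 6)) dx + ∫(-3*cos(x)*cos(sin(x))/5) dx.
Step 2. Evaluate the standard form: now -5*x**2/2 + ∫((12*x**2 + 47*x + 43)/(x**3 + 6*x**2 + 11*x + 6)) dx + ∫(-3*cos(x)*cos(sin(x))/5) dx.
Step 3. Decompose ∫((12*x**2 + 47*x + 43)/(x**3 + 6*x**2 + 11*x + 6)) dx by partial fractions, (12*x**2 + 47*x + 43)/(x**3 + 6*x**2 + 11*x + 6) = 5/(x + 3) + 3/(x + 2) + 4/(x + 1): now -5*x**2/2 + ∫(-3*cos(x)*cos(sin(x))/5) dx + ∫(4/(x + 1)) dx + ∫(3/(x + 2)) dx + ∫(5/(x + 3)) dx.
Step 4. Evaluate the standard form [assuming x > -3]: now -5*x**2/2 + 5*log(x + 3) + ∫(-3*cos(x)*cos(sin(x))/5) dx + ∫(4/(x + 1)) dx + ∫(3/(x + 2)) dx.
Step 5. Evaluate the standard form [assuming x > -2]: now -5*x**2/2 + 3*log(x + 2) + 5*log(x + 3) + ∫(-3*cos(x)*cos(sin(x))/5) dx + ∫(4/(x + 1)) dx.
Step 6. Evaluate the standard form [assuming x > -1]: now -5*x**2/2 + 4*log(x + 1) + 3*log(x + 2) + 5*log(x + 3) + ∫(-3*cos(x)*cos(sin(x))/5) dx.
Step 7. Substitute u = sin(x), turning ∫(-3*cos(x)*cos(sin(x))/5) dx into ∫(-3*cos(u)/5) du: now -5*x**2/2 + 4*log(x + 1) + 3*log(x + 2) + 5*log(x + 3) + ∫(-3*cos(u)/5) du.
Step 8. Evaluate the standard form: now -5*x**2/2 + 4*log(x + 1) + 3*log(x + 2) + 5*log(x + 3) - 3*sin(u)/5.
Step 9. Substitute back u = sin(x): now -5*x**2/2 + 4*log(x + 1) + 3*log(x + 2) + 5*log(x + 3) - 3*sin(sin(x))/5.
Answer: -5*x**2/2 + 4*log(x + 1) + 3*log(x + 2) + 5*log(x + 3) - 3*sin(sin(x))/5.


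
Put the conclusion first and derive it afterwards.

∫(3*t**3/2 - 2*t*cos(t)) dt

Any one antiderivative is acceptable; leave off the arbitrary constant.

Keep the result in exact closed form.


The answer is 3*t**4/8 - 2*t*sin(t) - 2*cos(t).
Step 1. Rewrite: now ∫(3*t**3/2) dt + ∫(-2*t*cos(t)) dt.
Step 2. Integrate ∫(-2*t*cos(t)) dt by parts with u = t, dv = (-2*cos(t)) dt, so v = -2*sin(t): now -2*t*sin(t) + ∫(3*t**3/2) dt + ∫(2*sin(t)) dt.
Step 3. Evaluate the standard form: now -2*t*sin(t) - 2*cos(t) + ∫(3*t**3/2) dt.
Step 4. Evaluate the standard form: now 3*t**4/8 - 2*t*sin(t) - 2*cos(t).
Answer: 3*t**4/8 - 2*t*sin(t) - 2*cos(t).


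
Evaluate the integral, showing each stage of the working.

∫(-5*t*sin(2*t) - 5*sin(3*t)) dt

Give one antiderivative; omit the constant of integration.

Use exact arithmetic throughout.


Step 1. Rewrite: now ∫(-5*t*sin(2*t)) dt + ∫(-5*sin(3*t)) dt.
Step 2. Integrate ∫(-5*t*sin(2*t)) dt by parts with u = t, dv = (-5*sin(2*t)) dt, so v = 5*cos(2*t)/2: now 5*t*cos(2*t)/2 + ∫(-5*sin(3*t)) dt + ∫(-5*cos(2*t)/2) dt.
Step 3. Evaluate the standard form: now 5*t*cos(2*t)/2 - 5*sin(2*t)/4 + ∫(-5*sin(3*t)) dt.
Step 4. Evaluate the standard form: now 5*t*cos(2*t)/2 - 5*sin(2*t)/4 + 5*cos(3*t)/3.
Answer: 5*t*cos(2*t)/2 - 5*sin(2*t)/4 + 5*cos(3*t)/3.


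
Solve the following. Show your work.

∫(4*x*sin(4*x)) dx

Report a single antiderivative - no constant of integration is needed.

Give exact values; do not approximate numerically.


Step 1. Integrate ∫(4*x*sin(4*x)) dx by parts with u = x, dv = (4*sin(4*x)) dx, so v = -cos(4*x): now -x*cos(4*x) + ∫(cos(4*x)) dx.
Step 2. Evaluate the standard form: now -x*cos(4*x) + sin(4*x)/4.
Answer: -x*cos(4*x) + sin(4*x)/4.


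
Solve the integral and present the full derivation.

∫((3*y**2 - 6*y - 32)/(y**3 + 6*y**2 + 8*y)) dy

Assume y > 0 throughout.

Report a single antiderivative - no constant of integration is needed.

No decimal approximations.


Step 1. Decompose ∫((3*y**2 - 6*y - 32)/(y**3 + 6*y**2 + 8*y)) dy by partial fractions, (3*y**2 - 6*y - 32)/(y**3 + 6*y**2 + 8*y) = 5/(y + 4) + 2/(y + 2) - 4/y: now ∫(-4/y) dy + ∫(2/(y + 2)) dy + ∫(5/(y + 4)) dy.
Step 2. Evaluate the standard form [assuming y > -2]: now 2*log(y + 2) + ∫(-4/y) dy + ∫(5/(y + 4)) dy.
Step 3. Evaluate the standard form [assuming y > -4]: now 2*log(y + 2) + 5*log(y + 4) + ∫(-4/y) dy.
Step 4. Evaluate the standard form [assuming y > 0]: now -4*log(y) + 2*log(y + 2) + 5*log(y + 4).
Answer: -4*log(y) + 2*log(y + 2) + 5*log(y + 4).


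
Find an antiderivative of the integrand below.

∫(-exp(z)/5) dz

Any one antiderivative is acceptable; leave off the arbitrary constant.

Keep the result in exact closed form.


Answer: -exp(z)/5.


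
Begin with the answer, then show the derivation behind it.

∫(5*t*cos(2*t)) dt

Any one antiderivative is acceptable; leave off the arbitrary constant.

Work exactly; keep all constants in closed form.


The answer is 5*t*sin(2*t)/2 + 5*cos(2*t)/4.
Step 1. Integrate ∫(5*t*cos(2*t)) dt by parts with u = t, dv = (5*cos(2*t)) dt, so v = 5*sin(2*t)/2: now 5*t*sin(2*t)/2 + ∫(-5*sin(2*t)/2) dt.
Step 2. Evaluate the standard form: now 5*t*sin(2*t)/2 + 5*cos(2*t)/4.
Answer: 5*t*sin(2*t)/2 + 5*cos(2*t)/4.


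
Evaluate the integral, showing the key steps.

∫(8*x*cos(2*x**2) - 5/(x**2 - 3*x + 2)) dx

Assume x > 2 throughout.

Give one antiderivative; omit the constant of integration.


Step 1. Rewrite: now ∫(8*x*cos(2*x**2)) dx + ∫(-5/(x**2 - 3*x + 2)) dx.
Step 2. Substitute u = x**2, turning ∫(8*x*cos(2*x**2)) dx into ∫(4*cos(2*u)) du: now ∫(-5/(x**2 - 3*x + 2)) dx + ∫(4*cos(2*u)) du.
Step 3. Evaluate the standard form: now 2*sin(2*u) + ∫(-5/(x**2 - 3*x + 2)) dx.
Step 4. Substitute back u = x**2: now 2*sin(2*x**2) + ∫(-5/(x**2 - 3*x + 2)) dx.
Step 5. Decompose ∫(-5/(x**2 - 3*x + 2)) dx by partial fractions, -5/(x**2 - 3*x + 2) = 5/(x - 1) - 5/(x - 2): now 2*sin(2*x**2) + ∫(-5/(x - 2)) dx + ∫(5/(x - 1)) dx.
Step 6. Evaluate the standard form [assuming x > 1]: now 5*log(x - 1) + 2*sin(2*x**2) + ∫(-5/(x - 2)) dx.
Step 7. Evaluate the standard form [assuming x > 2]: now -5*log(x - 2) + 5*log(x - 1) + 2*sin(2*x**2).
Answer: -5*log(x - 2) + 5*log(x - 1) + 2*sin(2*x**2).


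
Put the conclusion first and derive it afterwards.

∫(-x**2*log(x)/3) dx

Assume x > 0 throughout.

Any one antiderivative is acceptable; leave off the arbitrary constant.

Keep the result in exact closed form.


The answer is -x**3*log(x)/9 + x**3/27.
Step 1. Integrate ∫(-x**2*log(x)/3) dx by parts with u = log(x), dv = (-x**2/3) dx, so v = -x**3/9 [assuming x > 0]: now -x**3*log(x)/9 + ∫(x**2/9) dx.
Step 2. Evaluate the standard form: now -x**3*log(x)/9 + x**3/27.
Answer: -x**3*log(x)/9 + x**3/27.


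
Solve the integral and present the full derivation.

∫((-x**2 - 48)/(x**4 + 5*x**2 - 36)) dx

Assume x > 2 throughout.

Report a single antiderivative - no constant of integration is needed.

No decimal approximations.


Step 1. Decompose ∫((-x**2 - 48)/(x**4 + 5*x**2 - 36)) dx by partial fractions, (-x**2 - 48)/(x**4 + 5*x**2 - 36) = 3/(x**2 + 9) + 1/(x + 2) - 1/(x - 2): now ∫(-1/(x - 2)) dx + ∫(1/(x + 2)) dx + ∫(3/(x**2 + 9)) dx.
Step 2. Evaluate the standard form [assuming x > -2]: now log(x + 2) + ∫(-1/(x - 2)) dx + ∫(3/(x**2 + 9)) dx.
Step 3. Evaluate the standard form [assuming x > 2]: now -log(x - 2) + log(x + 2) + ∫(3/(x**2 + 9)) dx.
Step 4. Evaluate the standard form: now -log(x - 2) + log(x + 2) + atan(x/3).
Answer: -log(x - 2) + log(x + 2) + atan(x/3).


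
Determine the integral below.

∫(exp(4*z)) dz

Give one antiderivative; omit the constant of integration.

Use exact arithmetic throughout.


Answer: exp(4*z)/4.


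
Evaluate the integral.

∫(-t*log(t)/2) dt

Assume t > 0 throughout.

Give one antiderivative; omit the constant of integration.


Answer: -t**2*log(t)/4 + t**2/8.


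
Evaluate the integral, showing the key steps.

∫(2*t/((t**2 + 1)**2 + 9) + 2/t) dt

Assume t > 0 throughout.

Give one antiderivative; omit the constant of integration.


Step 1. Rewrite: now ∫(2/t) dt + ∫(2*t/((t**2 + 1)**2 + 9)) dt.
Step 2. Substitute u = t**2 + 1, turning ∫(2*t/((t**2 + 1)**2 + 9)) dt into ∫(1/(u**2 + 9)) du: now ∫(2/t) dt + ∫(1/(u**2 + 9)) du.
Step 3. Evaluate the standard form: now atan(u/3)/3 + ∫(2/t) dt.
Step 4. Substitute back u = t**2 + 1: now atan(t**2/3 + 1/3)/3 + ∫(2/t) dt.
Step 5. Evaluate the standard form [assuming t > 0]: now 2*log(t) + atan(t**2/3 + 1/3)/3.
Answer: 2*log(t) + atan(t**2/3 + 1/3)/3.


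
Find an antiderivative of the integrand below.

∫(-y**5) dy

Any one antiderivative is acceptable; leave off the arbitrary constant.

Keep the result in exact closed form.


Answer: -y**6/6.


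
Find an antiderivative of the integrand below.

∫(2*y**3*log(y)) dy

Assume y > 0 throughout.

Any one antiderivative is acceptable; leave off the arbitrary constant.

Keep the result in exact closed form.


Answer: y**4*log(y)/2 - y**4/8.


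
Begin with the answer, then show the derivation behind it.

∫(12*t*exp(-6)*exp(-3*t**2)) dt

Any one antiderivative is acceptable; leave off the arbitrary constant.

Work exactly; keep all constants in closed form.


The answer is -2*exp(-3*t**2 - 6).
Step 1. Substitute u = t**2 + 2, turning ∫(12*t*exp(-6)*exp(-3*t**2)) dt into ∫(6*exp(-3*u)) du: now ∫(6*exp(-3*u)) du.
Step 2. Evaluate the standard form: now -2*exp(-3*u).
Step 3. Substitute back u = t**2 + 2: now -2*exp(-3*t**2 - 6).
Answer: -2*exp(-3*t**2 - 6).


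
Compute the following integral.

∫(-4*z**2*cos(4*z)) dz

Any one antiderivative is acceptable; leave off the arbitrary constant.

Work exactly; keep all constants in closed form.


Answer: -z**2*sin(4*z) - z*cos(4*z)/2 + sin(4*z)/8.


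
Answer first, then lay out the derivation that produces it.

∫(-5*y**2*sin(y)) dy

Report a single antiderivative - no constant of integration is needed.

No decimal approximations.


The answer is 5*y**2*cos(y) - 10*y*sin(y) - 10*cos(y).
Step 1. Integrate ∫(-5*y**2*sin(y)) dy by parts with u = y**2, dv = (-5*sin(y)) dy, so v = 5*cos(y): now 5*y**2*cos(y) + ∫(-10*y*cos(y)) dy.
Step 2. Integrate ∫(-10*y*cos(y)) dy by parts with u = y, dv = (-10*cos(y)) dy, so v = -10*sin(y): now 5*y**2*cos(y) - 10*y*sin(y) + ∫(10*sin(y)) dy.
Step 3. Evaluate the standard form: now 5*y**2*cos(y) - 10*y*sin(y) - 10*cos(y).
Answer: 5*y**2*cos(y) - 10*y*sin(y) - 10*cos(y).


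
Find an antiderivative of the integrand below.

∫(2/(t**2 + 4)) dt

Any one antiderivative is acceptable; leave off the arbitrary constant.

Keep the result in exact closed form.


Answer: atan(t/2).


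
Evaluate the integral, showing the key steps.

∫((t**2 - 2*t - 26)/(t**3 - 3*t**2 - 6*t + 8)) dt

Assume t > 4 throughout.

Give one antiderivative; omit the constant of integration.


Step 1. Decompose ∫((t**2 - 2*t - 26)/(t**3 - 3*t**2 - 6*t + 8)) dt by partial fractions, (t**2 - 2*t - 26)/(t**3 - 3*t**2 - 6*t + 8) = -1/(t + 2) + 3/(t - 1) - 1/(t - 4): now ∫(-1/(t - 4)) dt + ∫(3/(t - 1)) dt + ∫(-1/(t + 2)) dt.
Step 2. Evaluate the standard form [assuming t > 4]: now -log(t - 4) + ∫(3/(t - 1)) dt + ∫(-1/(t + 2)) dt.
Step 3. Evaluate the standard form [assuming t > 1]: now -log(t - 4) + 3*log(t - 1) + ∫(-1/(t + 2)) dt.
Step 4. Evaluate the standard form [assuming t > -2]: now -log(t - 4) + 3*log(t - 1) - log(t + 2).
Answer: -log(t - 4) + 3*log(t - 1) - log(t + 2).


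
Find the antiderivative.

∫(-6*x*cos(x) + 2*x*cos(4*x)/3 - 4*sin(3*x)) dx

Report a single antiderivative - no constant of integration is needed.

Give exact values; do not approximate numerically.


Answer: -6*x*sin(x) + x*sin(4*x)/6 - 6*cos(x) + 4*cos(3*x)/3 + cos(4*x)/24.


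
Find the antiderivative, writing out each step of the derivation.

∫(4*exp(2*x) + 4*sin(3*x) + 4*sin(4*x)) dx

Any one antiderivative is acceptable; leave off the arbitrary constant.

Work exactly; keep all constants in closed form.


Step 1. Rewrite: now ∫(4*exp(2*x)) dx + ∫(4*sin(3*x)) dx + ∫(4*sin(4*x)) dx.
Step 2. Evaluate the standard form: now 2*exp(2*x) + ∫(4*sin(3*x)) dx + ∫(4*sin(4*x)) dx.
Step 3. Evaluate the standard form: now 2*exp(2*x) - 4*cos(3*x)/3 + ∫(4*sin(4*x)) dx.
Step 4. Evaluate the standard form: now 2*exp(2*x) - 4*cos(3*x)/3 - cos(4*x).
Answer: 2*exp(2*x) - 4*cos(3*x)/3 - cos(4*x).


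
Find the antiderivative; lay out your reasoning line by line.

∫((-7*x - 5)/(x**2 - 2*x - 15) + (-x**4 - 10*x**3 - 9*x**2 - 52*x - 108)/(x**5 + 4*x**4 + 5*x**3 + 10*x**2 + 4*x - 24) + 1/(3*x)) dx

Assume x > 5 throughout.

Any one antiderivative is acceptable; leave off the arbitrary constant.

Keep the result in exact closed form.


Step 1. Rewrite: now ∫(1/(3*x)) dx + ∫((-7*x - 5)/(x**2 - 2*x - 15)) dx + ∫((-x**4 - 10*x**3 - 9*x**2 - 52*x - 108)/(x**5 + 4*x**4 + 5*x**3 + 10*x**2 + 4*x - 24)) dx.
Step 2. Decompose ∫((-7*x - 5)/(x**2 - 2*x - 15)) dx by partial fractions, (-7*x - 5)/(x**2 - 2*x - 15) = -2/(x + 3) - 5/(x - 5): now ∫(1/(3*x)) dx + ∫((-x**4 - 10*x**3 - 9*x**2 - 52*x - 108)/(x**5 + 4*x**4 + 5*x**3 + 10*x**2 + 4*x - 24)) dx + ∫(-5/(x - 5)) dx + ∫(-2/(x + 3)) dx.
Step 3. Evaluate the standard form [assuming x > 5]: now -5*log(x - 5) + ∫(1/(3*x)) dx + ∫((-x**4 - 10*x**3 - 9*x**2 - 52*x - 108)/(x**5 + 4*x**4 + 5*x**3 + 10*x**2 + 4*x - 24)) dx + ∫(-2/(x + 3)) dx.
Step 4. Evaluate the standard form [assuming x > -3]: now -5*log(x - 5) - 2*log(x + 3) + ∫(1/(3*x)) dx + ∫((-x**4 - 10*x**3 - 9*x**2 - 52*x - 108)/(x**5 + 4*x**4 + 5*x**3 + 10*x**2 + 4*x - 24)) dx.
Step 5. Decompose ∫((-x**4 - 10*x**3 - 9*x**2 - 52*x - 108)/(x**5 + 4*x**4 + 5*x**3 + 10*x**2 + 4*x - 24)) dx by partial fractions, (-x**4 - 10*x**3 - 9*x**2 - 52*x - 108)/(x**5 + 4*x**4 + 5*x**3 + 10*x**2 + 4*x - 24) = 4/(x**2 + 4) + 3/(x + 3) - 1/(x + 2) - 3/(x - 1): now -5*log(x - 5) - 2*log(x + 3) + ∫(1/(3*x)) dx + ∫(-3/(x - 1)) dx + ∫(-1/(x + 2)) dx + ∫(3/(x + 3)) dx + ∫(4/(x**2 + 4)) dx.
Step 6. Evaluate the standard form [assuming x > -3]: now -5*log(x - 5) + log(x + 3) + ∫(1/(3*x)) dx + ∫(-3/(x - 1)) dx + ∫(-1/(x + 2)) dx + ∫(4/(x**2 + 4)) dx.
Step 7. Evaluate the standard form [assuming x > 1]: now -5*log(x - 5) - 3*log(x - 1) + log(x + 3) + ∫(1/(3*x)) dx + ∫(-1/(x + 2)) dx + ∫(4/(x**2 + 4)) dx.
Step 8. Evaluate the standard form [assuming x > -2]: now -5*log(x - 5) - 3*log(x - 1) - log(x + 2) + log(x + 3) + ∫(1/(3*x)) dx + ∫(4/(x**2 + 4)) dx.
Step 9. Evaluate the standard form: now -5*log(x - 5) - 3*log(x - 1) - log(x + 2) + log(x + 3) + 2*atan(x/2) + ∫(1/(3*x)) dx.
Step 10. Evaluate the standard form [assuming x > 0]: now log(x)/3 - 5*log(x - 5) - 3*log(x - 1) - log(x + 2) + log(x + 3) + 2*atan(x/2).
Answer: log(x)/3 - 5*log(x - 5) - 3*log(x - 1) - log(x + 2) + log(x + 3) + 2*atan(x/2).


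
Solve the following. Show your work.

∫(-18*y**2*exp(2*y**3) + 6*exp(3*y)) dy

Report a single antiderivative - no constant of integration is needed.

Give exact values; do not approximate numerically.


Step 1. Rewrite: now ∫(-18*y**2*exp(2*y**3)) dy + ∫(6*exp(3*y)) dy.
Step 2. Substitute u = y**3, turning ∫(-18*y**2*exp(2*y**3)) dy into ∫(-6*exp(2*u)) du: now ∫(-6*exp(2*u)) du + ∫(6*exp(3*y)) dy.
Step 3. Evaluate the standard form: now -3*exp(2*u) + ∫(6*exp(3*y)) dy.
Step 4. Substitute back u = y**3: now -3*exp(2*y**3) + ∫(6*exp(3*y)) dy.
Step 5. Evaluate the standard form: now 2*exp(3*y) - 3*exp(2*y**3).
Answer: 2*exp(3*y) - 3*exp(2*y**3).


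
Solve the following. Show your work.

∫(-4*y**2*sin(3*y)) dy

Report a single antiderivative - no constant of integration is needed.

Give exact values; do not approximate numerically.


Step 1. Integrate ∫(-4*y**2*sin(3*y)) dy by parts with u = y**2, dv = (-4*sin(3*y)) dy, so v = 4*cos(3*y)/3: now 4*y**2*cos(3*y)/3 + ∫(-8*y*cos(3*y)/3) dy.
Step 2. Integrate ∫(-8*y*cos(3*y)/3) dy by parts with u = y, dv = (-8*cos(3*y)/3) dy, so v = -8*sin(3*y)/9: now 4*y**2*cos(3*y)/3 - 8*y*sin(3*y)/9 + ∫(8*sin(3*y)/9) dy.
Step 3. Evaluate the standard form: now 4*y**2*cos(3*y)/3 - 8*y*sin(3*y)/9 - 8*cos(3*y)/27.
Answer: 4*y**2*cos(3*y)/3 - 8*y*sin(3*y)/9 - 8*cos(3*y)/27.


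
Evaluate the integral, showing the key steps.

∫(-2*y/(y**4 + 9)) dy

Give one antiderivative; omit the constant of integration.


Step 1. Substitute u = y**2, turning ∫(-2*y/(y**4 + 9)) dy into ∫(-1/(u**2 + 9)) du: now ∫(-1/(u**2 + 9)) du.
Step 2. Evaluate the standard form: now -atan(u/3)/3.
Step 3. Substitute back u = y**2: now -atan(y**2/3)/3.
Answer: -atan(y**2/3)/3.


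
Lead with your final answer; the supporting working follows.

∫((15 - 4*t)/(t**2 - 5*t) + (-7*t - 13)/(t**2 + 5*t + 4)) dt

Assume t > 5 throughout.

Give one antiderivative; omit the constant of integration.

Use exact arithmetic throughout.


The answer is -3*log(t) - log(t - 5) - 2*log(t + 1) - 5*log(t + 4).
Step 1. Rewrite: now ∫((15 - 4*t)/(t**2 - 5*t)) dt + ∫((-7*t - 13)/(t**2 + 5*t + 4)) dt.
Step 2. Decompose ∫((-7*t - 13)/(t**2 + 5*t + 4)) dt by partial fractions, (-7*t - 13)/(t**2 + 5*t + 4) = -5/(t + 4) - 2/(t + 1): now ∫((15 - 4*t)/(t**2 - 5*t)) dt + ∫(-2/(t + 1)) dt + ∫(-5/(t + 4)) dt.
Step 3. Evaluate the standard form [assuming t > -1]: now -2*log(t + 1) + ∫((15 - 4*t)/(t**2 - 5*t)) dt + ∫(-5/(t + 4)) dt.
Step 4. Evaluate the standard form [assuming t > -4]: now -2*log(t + 1) - 5*log(t + 4) + ∫((15 - 4*t)/(t**2 - 5*t)) dt.
Step 5. Decompose ∫((15 - 4*t)/(t**2 - 5*t)) dt by partial fractions, (15 - 4*t)/(t**2 - 5*t) = -1/(t - 5) - 3/t: now -2*log(t + 1) - 5*log(t + 4) + ∫(-3/t) dt + ∫(-1/(t - 5)) dt.
Step 6. Evaluate the standard form [assuming t > 0]: now -3*log(t) - 2*log(t + 1) - 5*log(t + 4) + ∫(-1/(t - 5)) dt.
Step 7. Evaluate the standard form [assuming t > 5]: now -3*log(t) - log(t - 5) - 2*log(t + 1) - 5*log(t + 4).
Answer: -3*log(t) - log(t - 5) - 2*log(t + 1) - 5*log(t + 4).
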